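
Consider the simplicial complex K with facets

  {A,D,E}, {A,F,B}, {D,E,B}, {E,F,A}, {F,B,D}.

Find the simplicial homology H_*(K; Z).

Fix the vertex order A < B < D < E < F and write every simplex with vertices in increasing order. Then dim K = 2 and the simplices of K are:

  0-simplices (5): A, B, D, E, F
  1-simplices (10): AB, AD, AE, AF, BD, BE, BF, DE, DF, EF
  2-simplices (5): ABF, ADE, AEF, BDE, BDF

Hence C_0 ≅ Z^5, C_1 ≅ Z^10, C_2 ≅ Z^5.

∂_1: C_1 → C_0 is given by ∂[p,q] = [q] − [p]. For instance
  ∂BE = E − B.
This gives a 5×10 integer matrix of rank 4; reducing to Smith normal form yields diagonal entries (1,1,1,1).

∂_2: C_2 → C_1 maps a triangle to the signed sum of its edges. For instance
  ∂AEF = EF − AF + AE,
  ∂BDE = DE − BE + BD.
As a 10×5 matrix over Z this has rank 5, with invariant factors (1,1,1,1,1).

Computing H_k = (kernel of ∂_k) / (image of ∂_{k+1}):

  H_0: rank C_0 − rank ∂_1 = 5 − 4 = 1, and the invariant factors of ∂_1 are all 1, so H_0 = Z.
  H_1: rank ker ∂_1 − rank ∂_2 = (10 − 4) − 5 = 1, and the invariant factors of ∂_2 are all 1, so H_1 = Z.
  H_2: rank ker ∂_2 − rank ∂_3 = (5 − 5) − 0 = 0, and there is no ∂_3, so H_2 = 0.

As a check, the Euler characteristic is 5 − 10 + 5 = 0, which agrees with 1 − 1 + 0 = 0.

H_0 ≅ Z,  H_1 ≅ Z,  H_2 = 0.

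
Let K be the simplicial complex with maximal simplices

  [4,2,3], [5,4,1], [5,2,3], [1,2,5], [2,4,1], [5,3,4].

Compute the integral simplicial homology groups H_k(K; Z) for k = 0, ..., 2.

We work with the vertex ordering 1 < 2 < 3 < 4 < 5. The simplices of K, each written with vertices in increasing order, are:

  0-simplices (5): [1], [2], [3], [4], [5]
  1-simplices (9): [1,2], [1,4], [1,5], [2,3], [2,4], [2,5], [3,4], [3,5], [4,5]
  2-simplices (6): [1,2,4], [1,2,5], [1,4,5], [2,3,4], [2,3,5], [3,4,5]

giving chain groups C_0 ≅ Z^5, C_1 ≅ Z^9, C_2 ≅ Z^6.

Boundary ∂_1: C_1 → C_0 maps an edge to its endpoints' difference, ∂[p,q] = q − p.
As a 5×9 matrix over Z this has rank 4, with invariant factors (1,1,1,1).

The boundary map ∂_2: C_2 → C_1 acts by ∂[p,q,r] = [q,r] − [p,r] + [p,q]. For instance
  ∂[1,2,4] = [2,4] − [1,4] + [1,2],
  ∂[2,3,5] = [3,5] − [2,5] + [2,3].
The 9×6 boundary matrix has rank 5 and Smith normal form diag(1,1,1,1,1).

Now H_k = ker ∂_k / im ∂_{k+1}, so:

  H_0: rank C_0 − rank ∂_1 = 5 − 4 = 1, and the invariant factors of ∂_1 are all 1, so H_0 ≅ Z.
  H_1: rank ker ∂_1 − rank ∂_2 = (9 − 4) − 5 = 0, and the invariant factors of ∂_2 are all 1, so H_1 ≅ 0.
  H_2: rank ker ∂_2 − rank ∂_3 = (6 − 5) − 0 = 1, and there is no ∂_3, so H_2 ≅ Z.

As a check, the Euler characteristic is 5 − 9 + 6 = 2, which agrees with 1 − 0 + 1 = 2.

H_0 = Z,  H_1 = 0,  H_2 = Z.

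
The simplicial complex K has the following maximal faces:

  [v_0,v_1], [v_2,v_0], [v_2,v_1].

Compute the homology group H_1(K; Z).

H_1 = Z.

We work with the vertex ordering v_0 < v_1 < v_2. The simplices of K, each written with vertices in increasing order, are:

  0-simplices (3): [v_0], [v_1], [v_2]
  1-simplices (3): [v_0,v_1], [v_0,v_2], [v_1,v_2]

Hence C_0 ≅ Z^3, C_1 ≅ Z^3.

Boundary ∂_1: C_1 → C_0 sends each edge [p,q] (with p < q) to q − p.
This gives a 3×3 integer matrix of rank 2; reducing to Smith normal form yields diagonal entries (1,1).

Computing H_k = (kernel of ∂_k) / (image of ∂_{k+1}):

  H_1: rank ker ∂_1 − rank ∂_2 = (3 − 2) − 0 = 1, and there is no ∂_2, so H_1 = Z.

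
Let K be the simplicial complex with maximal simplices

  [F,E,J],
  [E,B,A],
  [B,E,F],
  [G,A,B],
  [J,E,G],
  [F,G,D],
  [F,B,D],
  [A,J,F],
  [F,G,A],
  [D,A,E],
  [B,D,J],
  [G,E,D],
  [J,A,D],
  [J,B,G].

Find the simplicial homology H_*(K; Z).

We work with the vertex ordering A < B < D < E < F < G < J. The simplices of K, each written with vertices in increasing order, are:

  0-simplices (7): A, B, D, E, F, G, J
  1-simplices (21): AB, AD, AE, AF, AG, AJ, BD, BE, BF, BG, BJ, DE, DF, DG, DJ, EF, EG, EJ, FG, FJ, GJ
  2-simplices (14): ABE, ABG, ADE, ADJ, AFG, AFJ, BDF, BDJ, BEF, BGJ, DEG, DFG, EFJ, EGJ

Hence C_0 ≅ Z^7, C_1 ≅ Z^21, C_2 ≅ Z^14.

The boundary map ∂_1: C_1 → C_0 sends each edge [p,q] (with p < q) to q − p.
The resulting 7×21 matrix has rank 6, and its Smith normal form has invariant factors (1,1,1,1,1,1).

The boundary map ∂_2: C_2 → C_1 sends each 2-simplex [p,q,r] to [q,r] − [p,r] + [p,q]. For instance
  ∂ABE = BE − AE + AB,
  ∂EFJ = FJ − EJ + EF.
The resulting 21×14 matrix has rank 13, and its Smith normal form has invariant factors (1,1,1,1,1,1,1,1,1,1,1,1,1).

Now H_k = ker ∂_k / im ∂_{k+1}, so:

  H_0: rank C_0 − rank ∂_1 = 7 − 6 = 1, and the invariant factors of ∂_1 are all 1, so H_0 ≅ Z.
  H_1: rank ker ∂_1 − rank ∂_2 = (21 − 6) − 13 = 2, and the invariant factors of ∂_2 are all 1, so H_1 ≅ Z^2.
  H_2: rank ker ∂_2 − rank ∂_3 = (14 − 13) − 0 = 1, and there is no ∂_3, so H_2 ≅ Z.

As a check, the Euler characteristic is 7 − 21 + 14 = 0, which agrees with 1 − 2 + 1 = 0.
(K is a triangulation of the torus T^2.)

H_0 ≅ Z,  H_1 ≅ Z^2,  H_2 ≅ Z.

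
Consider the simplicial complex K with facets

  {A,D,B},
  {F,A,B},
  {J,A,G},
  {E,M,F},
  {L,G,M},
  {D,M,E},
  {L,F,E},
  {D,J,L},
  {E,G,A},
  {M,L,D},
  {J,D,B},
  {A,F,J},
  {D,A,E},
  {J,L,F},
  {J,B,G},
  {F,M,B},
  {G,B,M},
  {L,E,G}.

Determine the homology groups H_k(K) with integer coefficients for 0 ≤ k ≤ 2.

H_0 ≅ Z,  H_1 ≅ Z ⊕ Z_2,  H_2 = 0.

Take the total order A < B < D < E < F < G < J < L < M on the vertex set. Then K (dimension 2) consists of the simplices:

  0-simplices (9): A, B, D, E, F, G, J, L, M
  1-simplices (27): AB, AD, AE, AF, AG, AJ, BD, BF, BG, BJ, BM, DE, DJ, DL, DM, EF, EG, EL, EM, FJ, FL, FM, GJ, GL, GM, JL, LM
  2-simplices (18): ABD, ABF, ADE, AEG, AFJ, AGJ, BDJ, BFM, BGJ, BGM, DEM, DJL, DLM, EFL, EFM, EGL, FJL, GLM

so the chain groups are C_0 ≅ Z^9, C_1 ≅ Z^27, C_2 ≅ Z^18.

The boundary map ∂_1: C_1 → C_0 sends each edge [p,q] (with p < q) to q − p. For instance
  ∂BD = D − B.
This gives a 9×27 integer matrix of rank 8; reducing to Smith normal form yields diagonal entries (1,1,1,1,1,1,1,1).

The boundary map ∂_2: C_2 → C_1 acts by ∂[p,q,r] = [q,r] − [p,r] + [p,q]. For instance
  ∂DEM = EM − DM + DE,
  ∂AGJ = GJ − AJ + AG.
The 27×18 boundary matrix has rank 18 and Smith normal form diag(1,1,1,1,1,1,1,1,1,1,1,1,1,1,1,1,1,2).

Now H_k = ker ∂_k / im ∂_{k+1}, so:

  H_0: rank C_0 − rank ∂_1 = 9 − 8 = 1, and the invariant factors of ∂_1 are all 1, so H_0 ≅ Z.
  H_1: rank ker ∂_1 − rank ∂_2 = (27 − 8) − 18 = 1, and ∂_2 has invariant factor 2 > 1, so H_1 ≅ Z ⊕ Z_2.
  H_2: rank ker ∂_2 − rank ∂_3 = (18 − 18) − 0 = 0, and there is no ∂_3, so H_2 ≅ 0.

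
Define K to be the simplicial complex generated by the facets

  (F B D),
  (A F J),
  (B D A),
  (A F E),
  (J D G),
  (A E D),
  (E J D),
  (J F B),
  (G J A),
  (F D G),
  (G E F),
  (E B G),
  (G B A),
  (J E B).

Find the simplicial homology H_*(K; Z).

K has 7 vertices, 21 edges, 14 triangles.
rank ∂_0 = 0, rank ∂_1 = 6 ⇒ b_0 = 7 − 0 − 6 = 1; all invariant factors of ∂_1 are 1 so no torsion. So H_0 ≅ Z.
rank ∂_1 = 6, rank ∂_2 = 13 ⇒ b_1 = 21 − 6 − 13 = 2; all invariant factors of ∂_2 are 1 so no torsion. So H_1 ≅ Z^2.
rank ∂_2 = 13, rank ∂_3 = 0 ⇒ b_2 = 14 − 13 − 0 = 1. So H_2 ≅ Z.

H_0 = Z,  H_1 = Z^2,  H_2 = Z.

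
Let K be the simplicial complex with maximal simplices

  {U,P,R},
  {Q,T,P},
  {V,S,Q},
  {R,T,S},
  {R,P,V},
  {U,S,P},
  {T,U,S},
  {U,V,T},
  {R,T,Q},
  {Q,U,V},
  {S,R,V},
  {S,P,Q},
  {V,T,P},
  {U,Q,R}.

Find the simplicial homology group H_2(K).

Order the vertices as P < Q < R < S < T < U < V. Listing each simplex with vertices in this order, K has dimension 2 with simplices:

  0-simplices (7): P, Q, R, S, T, U, V
  1-simplices (21): PQ, PR, PS, PT, PU, PV, QR, QS, QT, QU, QV, RS, RT, RU, RV, ST, SU, SV, TU, TV, UV
  2-simplices (14): PQS, PQT, PRU, PRV, PSU, PTV, QRT, QRU, QSV, QUV, RST, RSV, STU, TUV

so the chain groups are C_0 ≅ Z^7, C_1 ≅ Z^21, C_2 ≅ Z^14.

The boundary map ∂_1: C_1 → C_0 maps an edge to its endpoints' difference, ∂[p,q] = q − p.
The resulting 7×21 matrix has rank 6, and its Smith normal form has invariant factors (1,1,1,1,1,1).

∂_2: C_2 → C_1 maps a triangle to the signed sum of its edges. For instance
  ∂PSU = SU − PU + PS,
  ∂PTV = TV − PV + PT.
The resulting 21×14 matrix has rank 13, and its Smith normal form has invariant factors (1,1,1,1,1,1,1,1,1,1,1,1,1).

Computing H_k = (kernel of ∂_k) / (image of ∂_{k+1}):

  H_2: rank ker ∂_2 − rank ∂_3 = (14 − 13) − 0 = 1, and there is no ∂_3, so H_2 ≅ Z.

H_2 ≅ Z.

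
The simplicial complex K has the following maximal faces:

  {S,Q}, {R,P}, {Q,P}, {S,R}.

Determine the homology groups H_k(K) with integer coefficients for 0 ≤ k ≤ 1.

H_0 ≅ Z,  H_1 ≅ Z.

Take the total order P < Q < R < S on the vertex set. Then K (dimension 1) consists of the simplices:

  0-simplices (4): P, Q, R, S
  1-simplices (4): PQ, PR, QS, RS

so the chain groups are C_0 ≅ Z^4, C_1 ≅ Z^4.

The boundary map ∂_1: C_1 → C_0 sends each edge [p,q] (with p < q) to q − p.
As a 4×4 matrix over Z this has rank 3, with invariant factors (1,1,1).

Reading off H_k = ker ∂_k / im ∂_{k+1}:

  H_0: rank C_0 − rank ∂_1 = 4 − 3 = 1, and the invariant factors of ∂_1 are all 1, so H_0 ≅ Z.
  H_1: rank ker ∂_1 − rank ∂_2 = (4 − 3) − 0 = 1, and there is no ∂_2, so H_1 ≅ Z.

As a check, the Euler characteristic is 4 − 4 = 0, which agrees with 1 − 1 = 0.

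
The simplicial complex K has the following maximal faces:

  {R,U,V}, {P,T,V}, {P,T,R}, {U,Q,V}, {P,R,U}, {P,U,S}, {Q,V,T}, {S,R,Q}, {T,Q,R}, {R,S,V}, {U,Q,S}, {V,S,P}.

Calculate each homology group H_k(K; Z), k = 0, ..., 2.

We work with the vertex ordering P < Q < R < S < T < U < V. The simplices of K, each written with vertices in increasing order, are:

  0-simplices (7): P, Q, R, S, T, U, V
  1-simplices (18): PR, PS, PT, PU, PV, QR, QS, QT, QU, QV, RS, RT, RU, RV, SU, SV, TV, UV
  2-simplices (12): PRT, PRU, PSU, PSV, PTV, QRS, QRT, QSU, QTV, QUV, RSV, RUV

giving chain groups C_0 ≅ Z^7, C_1 ≅ Z^18, C_2 ≅ Z^12.

The boundary map ∂_1: C_1 → C_0 maps an edge to its endpoints' difference, ∂[p,q] = q − p.
As a 7×18 matrix over Z this has rank 6, with invariant factors (1,1,1,1,1,1).

Boundary ∂_2: C_2 → C_1 acts by ∂[p,q,r] = [q,r] − [p,r] + [p,q]. For instance
  ∂QRS = RS − QS + QR,
  ∂PTV = TV − PV + PT.
The resulting 18×12 matrix has rank 12, and its Smith normal form has invariant factors (1,1,1,1,1,1,1,1,1,1,1,2).

Computing H_k = (kernel of ∂_k) / (image of ∂_{k+1}):

  H_0: rank C_0 − rank ∂_1 = 7 − 6 = 1, and the invariant factors of ∂_1 are all 1, so H_0 = Z.
  H_1: rank ker ∂_1 − rank ∂_2 = (18 − 6) − 12 = 0, and ∂_2 has invariant factor 2 > 1, so H_1 = Z_2.
  H_2: rank ker ∂_2 − rank ∂_3 = (12 − 12) − 0 = 0, and there is no ∂_3, so H_2 = 0.

H_0 ≅ Z,  H_1 ≅ Z_2,  H_2 = 0.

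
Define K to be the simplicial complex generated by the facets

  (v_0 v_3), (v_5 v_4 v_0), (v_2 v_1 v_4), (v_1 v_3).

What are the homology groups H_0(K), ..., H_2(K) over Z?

Take the total order v_0 < v_1 < v_2 < v_3 < v_4 < v_5 on the vertex set. Then K (dimension 2) consists of the simplices:

  0-simplices (6): [v_0], [v_1], [v_2], [v_3], [v_4], [v_5]
  1-simplices (8): [v_0,v_3], [v_0,v_4], [v_0,v_5], [v_1,v_2], [v_1,v_3], [v_1,v_4], [v_2,v_4], [v_4,v_5]
  2-simplices (2): [v_0,v_4,v_5], [v_1,v_2,v_4]

giving chain groups C_0 ≅ Z^6, C_1 ≅ Z^8, C_2 ≅ Z^2.

Boundary ∂_1: C_1 → C_0 maps an edge to its endpoints' difference, ∂[p,q] = q − p.
As a 6×8 matrix over Z this has rank 5, with invariant factors (1,1,1,1,1).

∂_2: C_2 → C_1 sends each 2-simplex [p,q,r] to [q,r] − [p,r] + [p,q]. For instance
  ∂[v_0,v_4,v_5] = [v_4,v_5] − [v_0,v_5] + [v_0,v_4],
  ∂[v_1,v_2,v_4] = [v_2,v_4] − [v_1,v_4] + [v_1,v_2].
This gives a 8×2 integer matrix of rank 2; reducing to Smith normal form yields diagonal entries (1,1).

From H_k ≅ ker(∂_k) / im(∂_{k+1}) we obtain:

  H_0: rank C_0 − rank ∂_1 = 6 − 5 = 1, and the invariant factors of ∂_1 are all 1, so H_0 = Z.
  H_1: rank ker ∂_1 − rank ∂_2 = (8 − 5) − 2 = 1, and the invariant factors of ∂_2 are all 1, so H_1 = Z.
  H_2: rank ker ∂_2 − rank ∂_3 = (2 − 2) − 0 = 0, and there is no ∂_3, so H_2 = 0.

As a check, the Euler characteristic is 6 − 8 + 2 = 0, which agrees with 1 − 1 + 0 = 0.

H_0 ≅ Z,  H_1 ≅ Z,  H_2 = 0.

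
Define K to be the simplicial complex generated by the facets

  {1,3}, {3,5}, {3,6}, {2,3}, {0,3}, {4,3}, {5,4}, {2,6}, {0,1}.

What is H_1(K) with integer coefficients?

K has 7 vertices, 9 edges.
rank ∂_1 = 6, rank ∂_2 = 0 ⇒ b_1 = 9 − 6 − 0 = 3. So H_1 = Z^3.

H_1 = Z^3.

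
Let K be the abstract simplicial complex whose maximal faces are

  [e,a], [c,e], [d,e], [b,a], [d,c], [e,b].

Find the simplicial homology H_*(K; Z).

H_0 ≅ Z,  H_1 ≅ Z^2.

Take the total order a < b < c < d < e on the vertex set. Then K (dimension 1) consists of the simplices:

  0-simplices (5): a, b, c, d, e
  1-simplices (6): ab, ae, be, cd, ce, de

so the chain groups are C_0 ≅ Z^5, C_1 ≅ Z^6.

The boundary map ∂_1: C_1 → C_0 sends each edge [p,q] (with p < q) to q − p. For instance
  ∂ab = b − a.
As a 5×6 matrix over Z this has rank 4, with invariant factors (1,1,1,1).

Computing H_k = (kernel of ∂_k) / (image of ∂_{k+1}):

  H_0: rank C_0 − rank ∂_1 = 5 − 4 = 1, and the invariant factors of ∂_1 are all 1, so H_0 ≅ Z.
  H_1: rank ker ∂_1 − rank ∂_2 = (6 − 4) − 0 = 2, and there is no ∂_2, so H_1 ≅ Z^2.

(K is a triangulation of a wedge of 2 circles.)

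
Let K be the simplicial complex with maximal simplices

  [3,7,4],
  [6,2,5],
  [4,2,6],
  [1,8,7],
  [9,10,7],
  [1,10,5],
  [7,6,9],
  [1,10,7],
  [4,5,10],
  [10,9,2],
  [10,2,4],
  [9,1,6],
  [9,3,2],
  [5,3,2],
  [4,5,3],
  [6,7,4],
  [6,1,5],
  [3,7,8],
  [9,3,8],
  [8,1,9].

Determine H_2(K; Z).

Take the total order 1 < 2 < 3 < 4 < 5 < 6 < 7 < 8 < 9 < 10 on the vertex set. Then K (dimension 2) consists of the simplices:

  0-simplices (10): [1], [2], [3], [4], [5], [6], [7], [8], [9], [10]
  1-simplices (30): (30 of them)
  2-simplices (20): (20 of them)

so the chain groups are C_0 ≅ Z^10, C_1 ≅ Z^30, C_2 ≅ Z^20.

Boundary ∂_1: C_1 → C_0 sends each edge [p,q] (with p < q) to q − p. For instance
  ∂[4,10] = [10] − [4].
As a 10×30 matrix over Z this has rank 9, with invariant factors (1,1,1,1,1,1,1,1,1).

∂_2: C_2 → C_1 maps a triangle to the signed sum of its edges. For instance
  ∂[1,5,6] = [5,6] − [1,6] + [1,5],
  ∂[3,8,9] = [8,9] − [3,9] + [3,8].
The 30×20 boundary matrix has rank 20 and Smith normal form diag(1,1,1,1,1,1,1,1,1,1,1,1,1,1,1,1,1,1,1,2).

From H_k ≅ ker(∂_k) / im(∂_{k+1}) we obtain:

  H_2: rank ker ∂_2 − rank ∂_3 = (20 − 20) − 0 = 0, and there is no ∂_3, so H_2 = 0.

(K is a triangulation of the Klein bottle.)

H_2 ≅ 0.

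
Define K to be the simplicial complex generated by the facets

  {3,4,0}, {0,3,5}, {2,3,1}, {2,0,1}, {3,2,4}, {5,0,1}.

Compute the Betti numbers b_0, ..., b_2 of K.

b_0 = 1, b_1 = 1, b_2 = 0.

K has 6 vertices, 12 edges, 6 triangles.
rank ∂_0 = 0, rank ∂_1 = 5 ⇒ b_0 = 6 − 0 − 5 = 1; all invariant factors of ∂_1 are 1 so no torsion. So H_0 ≅ Z.
rank ∂_1 = 5, rank ∂_2 = 6 ⇒ b_1 = 12 − 5 − 6 = 1; all invariant factors of ∂_2 are 1 so no torsion. So H_1 ≅ Z.
rank ∂_2 = 6, rank ∂_3 = 0 ⇒ b_2 = 6 − 6 − 0 = 0. So H_2 ≅ 0.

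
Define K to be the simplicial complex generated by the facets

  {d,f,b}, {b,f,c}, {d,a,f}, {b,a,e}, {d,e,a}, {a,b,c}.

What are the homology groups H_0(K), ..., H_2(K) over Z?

We work with the vertex ordering a < b < c < d < e < f. The simplices of K, each written with vertices in increasing order, are:

  0-simplices (6): a, b, c, d, e, f
  1-simplices (12): ab, ac, ad, ae, af, bc, bd, be, bf, cf, de, df
  2-simplices (6): abc, abe, ade, adf, bcf, bdf

giving chain groups C_0 ≅ Z^6, C_1 ≅ Z^12, C_2 ≅ Z^6.

The boundary map ∂_1: C_1 → C_0 sends each edge [p,q] (with p < q) to q − p.
This gives a 6×12 integer matrix of rank 5; reducing to Smith normal form yields diagonal entries (1,1,1,1,1).

Boundary ∂_2: C_2 → C_1 maps a triangle to the signed sum of its edges. For instance
  ∂bcf = cf − bf + bc,
  ∂ade = de − ae + ad.
The resulting 12×6 matrix has rank 6, and its Smith normal form has invariant factors (1,1,1,1,1,1).

Computing H_k = (kernel of ∂_k) / (image of ∂_{k+1}):

  H_0: rank C_0 − rank ∂_1 = 6 − 5 = 1, and the invariant factors of ∂_1 are all 1, so H_0 ≅ Z.
  H_1: rank ker ∂_1 − rank ∂_2 = (12 − 5) − 6 = 1, and the invariant factors of ∂_2 are all 1, so H_1 ≅ Z.
  H_2: rank ker ∂_2 − rank ∂_3 = (6 − 6) − 0 = 0, and there is no ∂_3, so H_2 ≅ 0.

(K is a triangulation of the cylinder S^1 x I.)

H_0 ≅ Z,  H_1 ≅ Z,  H_2 = 0.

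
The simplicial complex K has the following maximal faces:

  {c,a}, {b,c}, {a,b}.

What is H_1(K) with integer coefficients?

K has 3 vertices, 3 edges.
rank ∂_1 = 2, rank ∂_2 = 0 ⇒ b_1 = 3 − 2 − 0 = 1. So H_1 ≅ Z.

H_1 = Z.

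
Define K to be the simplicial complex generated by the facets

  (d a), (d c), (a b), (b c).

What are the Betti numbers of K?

b_0 = 1, b_1 = 1.

We work with the vertex ordering a < b < c < d. The simplices of K, each written with vertices in increasing order, are:

  0-simplices (4): a, b, c, d
  1-simplices (4): ab, ad, bc, cd

Hence C_0 ≅ Z^4, C_1 ≅ Z^4.

The boundary map ∂_1: C_1 → C_0 is given by ∂[p,q] = [q] − [p]. For instance
  ∂ab = b − a.
As a 4×4 matrix over Z this has rank 3, with invariant factors (1,1,1).

Computing H_k = (kernel of ∂_k) / (image of ∂_{k+1}):

  H_0: rank C_0 − rank ∂_1 = 4 − 3 = 1, and the invariant factors of ∂_1 are all 1, so H_0 ≅ Z.
  H_1: rank ker ∂_1 − rank ∂_2 = (4 − 3) − 0 = 1, and there is no ∂_2, so H_1 ≅ Z.

(K is a triangulation of the circle S^1.)

Hence the Betti numbers are b_0 = 1, b_1 = 1.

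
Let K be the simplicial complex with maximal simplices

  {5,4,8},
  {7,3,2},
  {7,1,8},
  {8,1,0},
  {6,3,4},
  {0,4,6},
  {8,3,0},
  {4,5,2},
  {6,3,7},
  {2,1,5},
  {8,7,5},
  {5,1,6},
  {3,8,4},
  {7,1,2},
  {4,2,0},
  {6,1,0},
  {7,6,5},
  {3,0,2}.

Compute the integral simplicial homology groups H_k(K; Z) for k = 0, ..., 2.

H_0 = Z,  H_1 = Z ⊕ Z/2,  H_2 = 0.

Take the total order 0 < 1 < 2 < 3 < 4 < 5 < 6 < 7 < 8 on the vertex set. Then K (dimension 2) consists of the simplices:

  0-simplices (9): [0], [1], [2], [3], [4], [5], [6], [7], [8]
  1-simplices (27): (27 of them)
  2-simplices (18): [0,1,6], [0,1,8], [0,2,3], [0,2,4], [0,3,8], [0,4,6], [1,2,5], [1,2,7], [1,5,6], [1,7,8], [2,3,7], [2,4,5], [3,4,6], [3,4,8], [3,6,7], [4,5,8], [5,6,7], [5,7,8]

Hence C_0 ≅ Z^9, C_1 ≅ Z^27, C_2 ≅ Z^18.

The boundary map ∂_1: C_1 → C_0 maps an edge to its endpoints' difference, ∂[p,q] = q − p. For instance
  ∂[5,8] = [8] − [5].
The 9×27 boundary matrix has rank 8 and Smith normal form diag(1,1,1,1,1,1,1,1).

Boundary ∂_2: C_2 → C_1 acts by ∂[p,q,r] = [q,r] − [p,r] + [p,q]. For instance
  ∂[0,1,6] = [1,6] − [0,6] + [0,1],
  ∂[1,5,6] = [5,6] − [1,6] + [1,5].
The resulting 27×18 matrix has rank 18, and its Smith normal form has invariant factors (1,1,1,1,1,1,1,1,1,1,1,1,1,1,1,1,1,2).

Reading off H_k = ker ∂_k / im ∂_{k+1}:

  H_0: rank C_0 − rank ∂_1 = 9 − 8 = 1, and the invariant factors of ∂_1 are all 1, so H_0 ≅ Z.
  H_1: rank ker ∂_1 − rank ∂_2 = (27 − 8) − 18 = 1, and ∂_2 has invariant factor 2 > 1, so H_1 ≅ Z ⊕ Z/2.
  H_2: rank ker ∂_2 − rank ∂_3 = (18 − 18) − 0 = 0, and there is no ∂_3, so H_2 ≅ 0.

As a check, the Euler characteristic is 9 − 27 + 18 = 0, which agrees with 1 − 1 + 0 = 0.
(K is a triangulation of the Klein bottle.)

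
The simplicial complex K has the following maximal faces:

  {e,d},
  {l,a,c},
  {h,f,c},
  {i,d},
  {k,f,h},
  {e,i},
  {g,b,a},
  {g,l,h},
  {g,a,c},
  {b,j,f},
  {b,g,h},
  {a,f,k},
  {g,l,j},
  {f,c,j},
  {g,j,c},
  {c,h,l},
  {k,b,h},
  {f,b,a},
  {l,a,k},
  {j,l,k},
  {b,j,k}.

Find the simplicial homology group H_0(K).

H_0 = Z^2.

Fix the vertex order a < b < c < d < e < f < g < h < i < j < k < l and write every simplex with vertices in increasing order. Then dim K = 2 and the simplices of K are:

  0-simplices (12): a, b, c, d, e, f, g, h, i, j, k, l
  1-simplices (30): ab, ac, af, ag, ak, al, bf, bg, bh, bj, bk, cf, cg, ch, cj, cl, de, di, ei, fh, fj, fk, gh, gj, gl, hk, hl, jk, jl, kl
  2-simplices (18): abf, abg, acg, acl, afk, akl, bfj, bgh, bhk, bjk, cfh, cfj, cgj, chl, fhk, ghl, gjl, jkl

so the chain groups are C_0 ≅ Z^12, C_1 ≅ Z^30, C_2 ≅ Z^18.

The boundary map ∂_1: C_1 → C_0 maps an edge to its endpoints' difference, ∂[p,q] = q − p. For instance
  ∂cj = j − c.
The resulting 12×30 matrix has rank 10, and its Smith normal form has invariant factors (1,1,1,1,1,1,1,1,1,1).

∂_2: C_2 → C_1 maps a triangle to the signed sum of its edges. For instance
  ∂cfh = fh − ch + cf,
  ∂gjl = jl − gl + gj.
As a 30×18 matrix over Z this has rank 18, with invariant factors (1,1,1,1,1,1,1,1,1,1,1,1,1,1,1,1,1,2).

Computing H_k = (kernel of ∂_k) / (image of ∂_{k+1}):

  H_0: rank C_0 − rank ∂_1 = 12 − 10 = 2, and the invariant factors of ∂_1 are all 1, so H_0 ≅ Z^2.

(K is a triangulation of the disjoint union of the Klein bottle and the circle S^1.)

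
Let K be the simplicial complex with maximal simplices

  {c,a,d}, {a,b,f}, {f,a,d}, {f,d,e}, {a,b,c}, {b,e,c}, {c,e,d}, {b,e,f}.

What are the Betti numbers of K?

b_0 = 1, b_1 = 0, b_2 = 1.

Order the vertices as a < b < c < d < e < f. Listing each simplex with vertices in this order, K has dimension 2 with simplices:

  0-simplices (6): a, b, c, d, e, f
  1-simplices (12): ab, ac, ad, af, bc, be, bf, cd, ce, de, df, ef
  2-simplices (8): abc, abf, acd, adf, bce, bef, cde, def

so the chain groups are C_0 ≅ Z^6, C_1 ≅ Z^12, C_2 ≅ Z^8.

Boundary ∂_1: C_1 → C_0 sends each edge [p,q] (with p < q) to q − p.
This gives a 6×12 integer matrix of rank 5; reducing to Smith normal form yields diagonal entries (1,1,1,1,1).

Boundary ∂_2: C_2 → C_1 acts by ∂[p,q,r] = [q,r] − [p,r] + [p,q]. For instance
  ∂adf = df − af + ad,
  ∂def = ef − df + de.
This gives a 12×8 integer matrix of rank 7; reducing to Smith normal form yields diagonal entries (1,1,1,1,1,1,1).

Computing H_k = (kernel of ∂_k) / (image of ∂_{k+1}):

  H_0: rank C_0 − rank ∂_1 = 6 − 5 = 1, and the invariant factors of ∂_1 are all 1, so H_0 = Z.
  H_1: rank ker ∂_1 − rank ∂_2 = (12 − 5) − 7 = 0, and the invariant factors of ∂_2 are all 1, so H_1 = 0.
  H_2: rank ker ∂_2 − rank ∂_3 = (8 − 7) − 0 = 1, and there is no ∂_3, so H_2 = Z.

As a check, the Euler characteristic is 6 − 12 + 8 = 2, which agrees with 1 − 0 + 1 = 2.

Hence the Betti numbers are b_0 = 1, b_1 = 0, b_2 = 1.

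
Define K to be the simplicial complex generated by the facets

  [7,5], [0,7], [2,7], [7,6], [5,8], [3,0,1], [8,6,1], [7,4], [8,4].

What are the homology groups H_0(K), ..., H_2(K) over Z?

H_0 = Z,  H_1 = Z^3,  H_2 = 0.

Take the total order 0 < 1 < 2 < 3 < 4 < 5 < 6 < 7 < 8 on the vertex set. Then K (dimension 2) consists of the simplices:

  0-simplices (9): [0], [1], [2], [3], [4], [5], [6], [7], [8]
  1-simplices (13): [0,1], [0,3], [0,7], [1,3], [1,6], [1,8], [2,7], [4,7], [4,8], [5,7], [5,8], [6,7], [6,8]
  2-simplices (2): [0,1,3], [1,6,8]

giving chain groups C_0 ≅ Z^9, C_1 ≅ Z^13, C_2 ≅ Z^2.

Boundary ∂_1: C_1 → C_0 maps an edge to its endpoints' difference, ∂[p,q] = q − p.
The resulting 9×13 matrix has rank 8, and its Smith normal form has invariant factors (1,1,1,1,1,1,1,1).

∂_2: C_2 → C_1 sends each 2-simplex [p,q,r] to [q,r] − [p,r] + [p,q]. For instance
  ∂[0,1,3] = [1,3] − [0,3] + [0,1],
  ∂[1,6,8] = [6,8] − [1,8] + [1,6].
The resulting 13×2 matrix has rank 2, and its Smith normal form has invariant factors (1,1).

Reading off H_k = ker ∂_k / im ∂_{k+1}:

  H_0: rank C_0 − rank ∂_1 = 9 − 8 = 1, and the invariant factors of ∂_1 are all 1, so H_0 ≅ Z.
  H_1: rank ker ∂_1 − rank ∂_2 = (13 − 8) − 2 = 3, and the invariant factors of ∂_2 are all 1, so H_1 ≅ Z^3.
  H_2: rank ker ∂_2 − rank ∂_3 = (2 − 2) − 0 = 0, and there is no ∂_3, so H_2 ≅ 0.

As a check, the Euler characteristic is 9 − 13 + 2 = -2, which agrees with 1 − 3 + 0 = -2.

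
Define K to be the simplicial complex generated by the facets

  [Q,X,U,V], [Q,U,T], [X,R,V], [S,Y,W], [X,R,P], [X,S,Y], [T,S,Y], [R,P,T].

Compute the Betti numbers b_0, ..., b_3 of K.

We work with the vertex ordering P < Q < R < S < T < U < V < W < X < Y. The simplices of K, each written with vertices in increasing order, are:

  0-simplices (10): P, Q, R, S, T, U, V, W, X, Y
  1-simplices (21): PR, PT, PX, QT, QU, QV, QX, RT, RV, RX, ST, SW, SX, SY, TU, TY, UV, UX, VX, WY, XY
  2-simplices (11): PRT, PRX, QTU, QUV, QUX, QVX, RVX, STY, SWY, SXY, UVX
  3-simplices (1): QUVX

giving chain groups C_0 ≅ Z^10, C_1 ≅ Z^21, C_2 ≅ Z^11, C_3 ≅ Z^1.

∂_1: C_1 → C_0 maps an edge to its endpoints' difference, ∂[p,q] = q − p. For instance
  ∂RT = T − R.
The 10×21 boundary matrix has rank 9 and Smith normal form diag(1,1,1,1,1,1,1,1,1).

∂_2: C_2 → C_1 acts by ∂[p,q,r] = [q,r] − [p,r] + [p,q]. For instance
  ∂STY = TY − SY + ST,
  ∂QTU = TU − QU + QT.
The 21×11 boundary matrix has rank 10 and Smith normal form diag(1,1,1,1,1,1,1,1,1,1).

Boundary ∂_3: C_3 → C_2 sends each 3-simplex σ to the alternating sum Σ_i (−1)^i (σ with its i-th vertex removed). For instance
  ∂QUVX = UVX − QVX + QUX − QUV.
The resulting 11×1 matrix has rank 1, and its Smith normal form has invariant factors (1).

Computing H_k = (kernel of ∂_k) / (image of ∂_{k+1}):

  H_0: rank C_0 − rank ∂_1 = 10 − 9 = 1, and the invariant factors of ∂_1 are all 1, so H_0 = Z.
  H_1: rank ker ∂_1 − rank ∂_2 = (21 − 9) − 10 = 2, and the invariant factors of ∂_2 are all 1, so H_1 = Z^2.
  H_2: rank ker ∂_2 − rank ∂_3 = (11 − 10) − 1 = 0, and the invariant factors of ∂_3 are all 1, so H_2 = 0.
  H_3: rank ker ∂_3 − rank ∂_4 = (1 − 1) − 0 = 0, and there is no ∂_4, so H_3 = 0.

As a check, the Euler characteristic is 10 − 21 + 11 − 1 = -1, which agrees with 1 − 2 + 0 − 0 = -1.

Hence the Betti numbers are b_0 = 1, b_1 = 2, b_2 = 0, b_3 = 0.

b_0 = 1, b_1 = 2, b_2 = 0, b_3 = 0.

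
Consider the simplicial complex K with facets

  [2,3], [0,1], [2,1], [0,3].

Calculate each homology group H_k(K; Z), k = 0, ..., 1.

Take the total order 0 < 1 < 2 < 3 on the vertex set. Then K (dimension 1) consists of the simplices:

  0-simplices (4): [0], [1], [2], [3]
  1-simplices (4): [0,1], [0,3], [1,2], [2,3]

so the chain groups are C_0 ≅ Z^4, C_1 ≅ Z^4.

The boundary map ∂_1: C_1 → C_0 sends each edge [p,q] (with p < q) to q − p.
The 4×4 boundary matrix has rank 3 and Smith normal form diag(1,1,1).

Computing H_k = (kernel of ∂_k) / (image of ∂_{k+1}):

  H_0: rank C_0 − rank ∂_1 = 4 − 3 = 1, and the invariant factors of ∂_1 are all 1, so H_0 = Z.
  H_1: rank ker ∂_1 − rank ∂_2 = (4 − 3) − 0 = 1, and there is no ∂_2, so H_1 = Z.

H_0 ≅ Z,  H_1 ≅ Z.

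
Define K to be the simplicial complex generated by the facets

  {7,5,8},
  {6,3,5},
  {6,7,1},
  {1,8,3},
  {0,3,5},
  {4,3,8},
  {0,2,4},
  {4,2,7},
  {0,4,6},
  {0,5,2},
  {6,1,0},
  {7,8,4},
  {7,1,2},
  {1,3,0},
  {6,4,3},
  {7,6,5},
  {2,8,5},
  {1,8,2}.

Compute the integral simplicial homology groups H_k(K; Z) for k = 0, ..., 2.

H_0 ≅ Z,  H_1 ≅ Z ⊕ Z_2,  H_2 = 0.

Take the total order 0 < 1 < 2 < 3 < 4 < 5 < 6 < 7 < 8 on the vertex set. Then K (dimension 2) consists of the simplices:

  0-simplices (9): [0], [1], [2], [3], [4], [5], [6], [7], [8]
  1-simplices (27): (27 of them)
  2-simplices (18): [0,1,3], [0,1,6], [0,2,4], [0,2,5], [0,3,5], [0,4,6], [1,2,7], [1,2,8], [1,3,8], [1,6,7], [2,4,7], [2,5,8], [3,4,6], [3,4,8], [3,5,6], [4,7,8], [5,6,7], [5,7,8]

giving chain groups C_0 ≅ Z^9, C_1 ≅ Z^27, C_2 ≅ Z^18.

The boundary map ∂_1: C_1 → C_0 sends each edge [p,q] (with p < q) to q − p.
The resulting 9×27 matrix has rank 8, and its Smith normal form has invariant factors (1,1,1,1,1,1,1,1).

∂_2: C_2 → C_1 sends each 2-simplex [p,q,r] to [q,r] − [p,r] + [p,q]. For instance
  ∂[3,4,6] = [4,6] − [3,6] + [3,4],
  ∂[3,4,8] = [4,8] − [3,8] + [3,4].
As a 27×18 matrix over Z this has rank 18, with invariant factors (1,1,1,1,1,1,1,1,1,1,1,1,1,1,1,1,1,2).

From H_k ≅ ker(∂_k) / im(∂_{k+1}) we obtain:

  H_0: rank C_0 − rank ∂_1 = 9 − 8 = 1, and the invariant factors of ∂_1 are all 1, so H_0 = Z.
  H_1: rank ker ∂_1 − rank ∂_2 = (27 − 8) − 18 = 1, and ∂_2 has invariant factor 2 > 1, so H_1 = Z ⊕ Z_2.
  H_2: rank ker ∂_2 − rank ∂_3 = (18 − 18) − 0 = 0, and there is no ∂_3, so H_2 = 0.

As a check, the Euler characteristic is 9 − 27 + 18 = 0, which agrees with 1 − 1 + 0 = 0.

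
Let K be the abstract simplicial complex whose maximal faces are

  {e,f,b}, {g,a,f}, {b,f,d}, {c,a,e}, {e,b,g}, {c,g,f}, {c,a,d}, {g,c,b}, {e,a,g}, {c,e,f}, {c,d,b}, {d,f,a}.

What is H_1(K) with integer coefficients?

Order the vertices as a < b < c < d < e < f < g. Listing each simplex with vertices in this order, K has dimension 2 with simplices:

  0-simplices (7): a, b, c, d, e, f, g
  1-simplices (18): ac, ad, ae, af, ag, bc, bd, be, bf, bg, cd, ce, cf, cg, df, ef, eg, fg
  2-simplices (12): acd, ace, adf, aeg, afg, bcd, bcg, bdf, bef, beg, cef, cfg

giving chain groups C_0 ≅ Z^7, C_1 ≅ Z^18, C_2 ≅ Z^12.

∂_1: C_1 → C_0 sends each edge [p,q] (with p < q) to q − p.
The resulting 7×18 matrix has rank 6, and its Smith normal form has invariant factors (1,1,1,1,1,1).

The boundary map ∂_2: C_2 → C_1 acts by ∂[p,q,r] = [q,r] − [p,r] + [p,q]. For instance
  ∂bef = ef − bf + be,
  ∂ace = ce − ae + ac.
This gives a 18×12 integer matrix of rank 12; reducing to Smith normal form yields diagonal entries (1,1,1,1,1,1,1,1,1,1,1,2).

Reading off H_k = ker ∂_k / im ∂_{k+1}:

  H_1: rank ker ∂_1 − rank ∂_2 = (18 − 6) − 12 = 0, and ∂_2 has invariant factor 2 > 1, so H_1 = Z/2.

H_1 = Z/2.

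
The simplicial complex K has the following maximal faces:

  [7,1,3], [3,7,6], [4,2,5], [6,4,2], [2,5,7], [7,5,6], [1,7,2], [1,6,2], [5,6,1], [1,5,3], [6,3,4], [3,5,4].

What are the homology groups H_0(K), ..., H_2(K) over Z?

We work with the vertex ordering 1 < 2 < 3 < 4 < 5 < 6 < 7. The simplices of K, each written with vertices in increasing order, are:

  0-simplices (7): [1], [2], [3], [4], [5], [6], [7]
  1-simplices (18): [1,2], [1,3], [1,5], [1,6], [1,7], [2,4], [2,5], [2,6], [2,7], [3,4], [3,5], [3,6], [3,7], [4,5], [4,6], [5,6], [5,7], [6,7]
  2-simplices (12): [1,2,6], [1,2,7], [1,3,5], [1,3,7], [1,5,6], [2,4,5], [2,4,6], [2,5,7], [3,4,5], [3,4,6], [3,6,7], [5,6,7]

so the chain groups are C_0 ≅ Z^7, C_1 ≅ Z^18, C_2 ≅ Z^12.

Boundary ∂_1: C_1 → C_0 is given by ∂[p,q] = [q] − [p]. For instance
  ∂[1,5] = [5] − [1].
The resulting 7×18 matrix has rank 6, and its Smith normal form has invariant factors (1,1,1,1,1,1).

∂_2: C_2 → C_1 maps a triangle to the signed sum of its edges. For instance
  ∂[1,5,6] = [5,6] − [1,6] + [1,5],
  ∂[3,4,6] = [4,6] − [3,6] + [3,4].
This gives a 18×12 integer matrix of rank 12; reducing to Smith normal form yields diagonal entries (1,1,1,1,1,1,1,1,1,1,1,2).

Reading off H_k = ker ∂_k / im ∂_{k+1}:

  H_0: rank C_0 − rank ∂_1 = 7 − 6 = 1, and the invariant factors of ∂_1 are all 1, so H_0 ≅ Z.
  H_1: rank ker ∂_1 − rank ∂_2 = (18 − 6) − 12 = 0, and ∂_2 has invariant factor 2 > 1, so H_1 ≅ Z/2.
  H_2: rank ker ∂_2 − rank ∂_3 = (12 − 12) − 0 = 0, and there is no ∂_3, so H_2 ≅ 0.

As a check, the Euler characteristic is 7 − 18 + 12 = 1, which agrees with 1 − 0 + 0 = 1.

H_0 = Z,  H_1 = Z/2,  H_2 = 0.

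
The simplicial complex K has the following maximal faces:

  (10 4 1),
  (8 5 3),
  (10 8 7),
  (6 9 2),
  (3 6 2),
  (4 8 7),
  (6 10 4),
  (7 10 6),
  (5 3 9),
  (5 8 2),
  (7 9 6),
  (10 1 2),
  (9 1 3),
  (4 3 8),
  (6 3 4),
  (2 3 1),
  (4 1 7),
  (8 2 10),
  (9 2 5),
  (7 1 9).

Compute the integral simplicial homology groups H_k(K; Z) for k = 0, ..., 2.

H_0 = Z,  H_1 = Z ⊕ Z/2,  H_2 = 0.

K has 10 vertices, 30 edges, 20 triangles.
rank ∂_0 = 0, rank ∂_1 = 9 ⇒ b_0 = 10 − 0 − 9 = 1; all invariant factors of ∂_1 are 1 so no torsion. So H_0 ≅ Z.
rank ∂_1 = 9, rank ∂_2 = 20 ⇒ b_1 = 30 − 9 − 20 = 1; ∂_2 has invariant factor(s) [2] giving torsion. So H_1 ≅ Z ⊕ Z/2.
rank ∂_2 = 20, rank ∂_3 = 0 ⇒ b_2 = 20 − 20 − 0 = 0. So H_2 ≅ 0.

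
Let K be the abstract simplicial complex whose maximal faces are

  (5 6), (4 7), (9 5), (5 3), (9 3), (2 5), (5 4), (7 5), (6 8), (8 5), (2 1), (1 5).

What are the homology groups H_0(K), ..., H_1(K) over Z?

H_0 ≅ Z,  H_1 ≅ Z^4.

Take the total order 1 < 2 < 3 < 4 < 5 < 6 < 7 < 8 < 9 on the vertex set. Then K (dimension 1) consists of the simplices:

  0-simplices (9): [1], [2], [3], [4], [5], [6], [7], [8], [9]
  1-simplices (12): [1,2], [1,5], [2,5], [3,5], [3,9], [4,5], [4,7], [5,6], [5,7], [5,8], [5,9], [6,8]

so the chain groups are C_0 ≅ Z^9, C_1 ≅ Z^12.

Boundary ∂_1: C_1 → C_0 maps an edge to its endpoints' difference, ∂[p,q] = q − p.
As a 9×12 matrix over Z this has rank 8, with invariant factors (1,1,1,1,1,1,1,1).

Now H_k = ker ∂_k / im ∂_{k+1}, so:

  H_0: rank C_0 − rank ∂_1 = 9 − 8 = 1, and the invariant factors of ∂_1 are all 1, so H_0 ≅ Z.
  H_1: rank ker ∂_1 − rank ∂_2 = (12 − 8) − 0 = 4, and there is no ∂_2, so H_1 ≅ Z^4.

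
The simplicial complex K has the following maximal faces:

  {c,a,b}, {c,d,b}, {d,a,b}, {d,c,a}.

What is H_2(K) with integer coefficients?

K has 4 vertices, 6 edges, 4 triangles.
rank ∂_2 = 3, rank ∂_3 = 0 ⇒ b_2 = 4 − 3 − 0 = 1. So H_2 ≅ Z.

H_2 = Z.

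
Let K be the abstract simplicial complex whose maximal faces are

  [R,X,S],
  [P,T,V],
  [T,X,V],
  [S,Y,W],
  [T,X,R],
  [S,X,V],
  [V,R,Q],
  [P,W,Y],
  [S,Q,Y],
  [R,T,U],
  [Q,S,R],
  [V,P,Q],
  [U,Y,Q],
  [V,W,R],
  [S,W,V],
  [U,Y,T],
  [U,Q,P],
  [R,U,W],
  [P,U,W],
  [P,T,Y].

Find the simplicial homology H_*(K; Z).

H_0 ≅ Z,  H_1 ≅ Z ⊕ Z_2,  H_2 = 0.

Fix the vertex order P < Q < R < S < T < U < V < W < X < Y and write every simplex with vertices in increasing order. Then dim K = 2 and the simplices of K are:

  0-simplices (10): P, Q, R, S, T, U, V, W, X, Y
  1-simplices (30): PQ, PT, PU, PV, PW, PY, QR, QS, QU, QV, QY, RS, RT, RU, RV, RW, RX, SV, SW, SX, SY, TU, TV, TX, TY, UW, UY, VW, VX, WY
  2-simplices (20): PQU, PQV, PTV, PTY, PUW, PWY, QRS, QRV, QSY, QUY, RSX, RTU, RTX, RUW, RVW, SVW, SVX, SWY, TUY, TVX

giving chain groups C_0 ≅ Z^10, C_1 ≅ Z^30, C_2 ≅ Z^20.

∂_1: C_1 → C_0 sends each edge [p,q] (with p < q) to q − p. For instance
  ∂RT = T − R.
As a 10×30 matrix over Z this has rank 9, with invariant factors (1,1,1,1,1,1,1,1,1).

∂_2: C_2 → C_1 sends each 2-simplex [p,q,r] to [q,r] − [p,r] + [p,q]. For instance
  ∂RUW = UW − RW + RU,
  ∂PWY = WY − PY + PW.
This gives a 30×20 integer matrix of rank 20; reducing to Smith normal form yields diagonal entries (1,1,1,1,1,1,1,1,1,1,1,1,1,1,1,1,1,1,1,2).

Now H_k = ker ∂_k / im ∂_{k+1}, so:

  H_0: rank C_0 − rank ∂_1 = 10 − 9 = 1, and the invariant factors of ∂_1 are all 1, so H_0 ≅ Z.
  H_1: rank ker ∂_1 − rank ∂_2 = (30 − 9) − 20 = 1, and ∂_2 has invariant factor 2 > 1, so H_1 ≅ Z ⊕ Z_2.
  H_2: rank ker ∂_2 − rank ∂_3 = (20 − 20) − 0 = 0, and there is no ∂_3, so H_2 ≅ 0.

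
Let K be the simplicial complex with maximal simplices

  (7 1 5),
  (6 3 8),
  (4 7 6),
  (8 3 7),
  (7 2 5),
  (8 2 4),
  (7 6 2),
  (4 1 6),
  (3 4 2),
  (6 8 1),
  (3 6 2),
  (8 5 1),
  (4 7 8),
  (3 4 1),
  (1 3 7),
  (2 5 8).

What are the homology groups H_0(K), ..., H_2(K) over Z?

Order the vertices as 1 < 2 < 3 < 4 < 5 < 6 < 7 < 8. Listing each simplex with vertices in this order, K has dimension 2 with simplices:

  0-simplices (8): [1], [2], [3], [4], [5], [6], [7], [8]
  1-simplices (24): (24 of them)
  2-simplices (16): [1,3,4], [1,3,7], [1,4,6], [1,5,7], [1,5,8], [1,6,8], [2,3,4], [2,3,6], [2,4,8], [2,5,7], [2,5,8], [2,6,7], [3,6,8], [3,7,8], [4,6,7], [4,7,8]

so the chain groups are C_0 ≅ Z^8, C_1 ≅ Z^24, C_2 ≅ Z^16.

Boundary ∂_1: C_1 → C_0 sends each edge [p,q] (with p < q) to q − p.
This gives a 8×24 integer matrix of rank 7; reducing to Smith normal form yields diagonal entries (1,1,1,1,1,1,1).

The boundary map ∂_2: C_2 → C_1 acts by ∂[p,q,r] = [q,r] − [p,r] + [p,q]. For instance
  ∂[4,6,7] = [6,7] − [4,7] + [4,6],
  ∂[2,6,7] = [6,7] − [2,7] + [2,6].
As a 24×16 matrix over Z this has rank 15, with invariant factors (1,1,1,1,1,1,1,1,1,1,1,1,1,1,1).

Reading off H_k = ker ∂_k / im ∂_{k+1}:

  H_0: rank C_0 − rank ∂_1 = 8 − 7 = 1, and the invariant factors of ∂_1 are all 1, so H_0 = Z.
  H_1: rank ker ∂_1 − rank ∂_2 = (24 − 7) − 15 = 2, and the invariant factors of ∂_2 are all 1, so H_1 = Z^2.
  H_2: rank ker ∂_2 − rank ∂_3 = (16 − 15) − 0 = 1, and there is no ∂_3, so H_2 = Z.

H_0 ≅ Z,  H_1 ≅ Z^2,  H_2 ≅ Z.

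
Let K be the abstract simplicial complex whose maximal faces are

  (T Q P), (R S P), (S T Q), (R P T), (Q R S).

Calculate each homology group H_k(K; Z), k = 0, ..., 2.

H_0 = Z,  H_1 = Z,  H_2 = 0.

Fix the vertex order P < Q < R < S < T and write every simplex with vertices in increasing order. Then dim K = 2 and the simplices of K are:

  0-simplices (5): P, Q, R, S, T
  1-simplices (10): PQ, PR, PS, PT, QR, QS, QT, RS, RT, ST
  2-simplices (5): PQT, PRS, PRT, QRS, QST

Hence C_0 ≅ Z^5, C_1 ≅ Z^10, C_2 ≅ Z^5.

∂_1: C_1 → C_0 sends each edge [p,q] (with p < q) to q − p. For instance
  ∂QS = S − Q.
The 5×10 boundary matrix has rank 4 and Smith normal form diag(1,1,1,1).

Boundary ∂_2: C_2 → C_1 acts by ∂[p,q,r] = [q,r] − [p,r] + [p,q]. For instance
  ∂PQT = QT − PT + PQ,
  ∂QRS = RS − QS + QR.
The 10×5 boundary matrix has rank 5 and Smith normal form diag(1,1,1,1,1).

Reading off H_k = ker ∂_k / im ∂_{k+1}:

  H_0: rank C_0 − rank ∂_1 = 5 − 4 = 1, and the invariant factors of ∂_1 are all 1, so H_0 ≅ Z.
  H_1: rank ker ∂_1 − rank ∂_2 = (10 − 4) − 5 = 1, and the invariant factors of ∂_2 are all 1, so H_1 ≅ Z.
  H_2: rank ker ∂_2 − rank ∂_3 = (5 − 5) − 0 = 0, and there is no ∂_3, so H_2 ≅ 0.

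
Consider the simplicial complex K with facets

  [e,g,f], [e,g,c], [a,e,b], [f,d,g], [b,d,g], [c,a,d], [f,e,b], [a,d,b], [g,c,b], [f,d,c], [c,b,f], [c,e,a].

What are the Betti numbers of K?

We work with the vertex ordering a < b < c < d < e < f < g. The simplices of K, each written with vertices in increasing order, are:

  0-simplices (7): a, b, c, d, e, f, g
  1-simplices (18): ab, ac, ad, ae, bc, bd, be, bf, bg, cd, ce, cf, cg, df, dg, ef, eg, fg
  2-simplices (12): abd, abe, acd, ace, bcf, bcg, bdg, bef, cdf, ceg, dfg, efg

so the chain groups are C_0 ≅ Z^7, C_1 ≅ Z^18, C_2 ≅ Z^12.

Boundary ∂_1: C_1 → C_0 maps an edge to its endpoints' difference, ∂[p,q] = q − p.
The resulting 7×18 matrix has rank 6, and its Smith normal form has invariant factors (1,1,1,1,1,1).

Boundary ∂_2: C_2 → C_1 acts by ∂[p,q,r] = [q,r] − [p,r] + [p,q]. For instance
  ∂bcf = cf − bf + bc,
  ∂bdg = dg − bg + bd.
The 18×12 boundary matrix has rank 12 and Smith normal form diag(1,1,1,1,1,1,1,1,1,1,1,2).

From H_k ≅ ker(∂_k) / im(∂_{k+1}) we obtain:

  H_0: rank C_0 − rank ∂_1 = 7 − 6 = 1, and the invariant factors of ∂_1 are all 1, so H_0 ≅ Z.
  H_1: rank ker ∂_1 − rank ∂_2 = (18 − 6) − 12 = 0, and ∂_2 has invariant factor 2 > 1, so H_1 ≅ Z/2.
  H_2: rank ker ∂_2 − rank ∂_3 = (12 − 12) − 0 = 0, and there is no ∂_3, so H_2 ≅ 0.

As a check, the Euler characteristic is 7 − 18 + 12 = 1, which agrees with 1 − 0 + 0 = 1.

Hence the Betti numbers are b_0 = 1, b_1 = 0, b_2 = 0.

b_0 = 1, b_1 = 0, b_2 = 0.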